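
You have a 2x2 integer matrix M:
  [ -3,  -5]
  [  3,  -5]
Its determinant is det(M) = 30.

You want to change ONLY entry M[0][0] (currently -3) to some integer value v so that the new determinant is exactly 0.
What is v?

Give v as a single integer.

det is linear in entry M[0][0]: det = old_det + (v - -3) * C_00
Cofactor C_00 = -5
Want det = 0: 30 + (v - -3) * -5 = 0
  (v - -3) = -30 / -5 = 6
  v = -3 + (6) = 3

Answer: 3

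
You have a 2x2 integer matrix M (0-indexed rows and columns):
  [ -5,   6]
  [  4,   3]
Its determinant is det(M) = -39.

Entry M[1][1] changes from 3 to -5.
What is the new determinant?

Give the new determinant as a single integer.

det is linear in row 1: changing M[1][1] by delta changes det by delta * cofactor(1,1).
Cofactor C_11 = (-1)^(1+1) * minor(1,1) = -5
Entry delta = -5 - 3 = -8
Det delta = -8 * -5 = 40
New det = -39 + 40 = 1

Answer: 1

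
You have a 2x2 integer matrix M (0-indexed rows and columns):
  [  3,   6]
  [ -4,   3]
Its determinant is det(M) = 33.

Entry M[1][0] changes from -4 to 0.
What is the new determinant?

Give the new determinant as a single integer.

det is linear in row 1: changing M[1][0] by delta changes det by delta * cofactor(1,0).
Cofactor C_10 = (-1)^(1+0) * minor(1,0) = -6
Entry delta = 0 - -4 = 4
Det delta = 4 * -6 = -24
New det = 33 + -24 = 9

Answer: 9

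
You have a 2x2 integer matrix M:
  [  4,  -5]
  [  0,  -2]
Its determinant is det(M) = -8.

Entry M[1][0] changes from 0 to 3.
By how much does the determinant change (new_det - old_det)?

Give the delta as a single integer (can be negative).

Answer: 15

Derivation:
Cofactor C_10 = 5
Entry delta = 3 - 0 = 3
Det delta = entry_delta * cofactor = 3 * 5 = 15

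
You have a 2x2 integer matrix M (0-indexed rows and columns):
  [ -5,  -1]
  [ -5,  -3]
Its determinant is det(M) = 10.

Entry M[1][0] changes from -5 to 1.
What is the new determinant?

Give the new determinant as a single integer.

Answer: 16

Derivation:
det is linear in row 1: changing M[1][0] by delta changes det by delta * cofactor(1,0).
Cofactor C_10 = (-1)^(1+0) * minor(1,0) = 1
Entry delta = 1 - -5 = 6
Det delta = 6 * 1 = 6
New det = 10 + 6 = 16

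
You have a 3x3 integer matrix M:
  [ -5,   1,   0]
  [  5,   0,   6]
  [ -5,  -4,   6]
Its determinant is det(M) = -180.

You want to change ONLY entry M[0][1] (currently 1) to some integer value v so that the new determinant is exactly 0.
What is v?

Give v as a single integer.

Answer: -2

Derivation:
det is linear in entry M[0][1]: det = old_det + (v - 1) * C_01
Cofactor C_01 = -60
Want det = 0: -180 + (v - 1) * -60 = 0
  (v - 1) = 180 / -60 = -3
  v = 1 + (-3) = -2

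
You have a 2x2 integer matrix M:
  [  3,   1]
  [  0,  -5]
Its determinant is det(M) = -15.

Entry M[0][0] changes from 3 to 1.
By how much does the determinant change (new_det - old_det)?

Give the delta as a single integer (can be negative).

Answer: 10

Derivation:
Cofactor C_00 = -5
Entry delta = 1 - 3 = -2
Det delta = entry_delta * cofactor = -2 * -5 = 10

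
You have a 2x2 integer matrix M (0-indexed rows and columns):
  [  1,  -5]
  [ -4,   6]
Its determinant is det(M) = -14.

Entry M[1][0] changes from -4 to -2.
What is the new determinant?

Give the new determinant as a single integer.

det is linear in row 1: changing M[1][0] by delta changes det by delta * cofactor(1,0).
Cofactor C_10 = (-1)^(1+0) * minor(1,0) = 5
Entry delta = -2 - -4 = 2
Det delta = 2 * 5 = 10
New det = -14 + 10 = -4

Answer: -4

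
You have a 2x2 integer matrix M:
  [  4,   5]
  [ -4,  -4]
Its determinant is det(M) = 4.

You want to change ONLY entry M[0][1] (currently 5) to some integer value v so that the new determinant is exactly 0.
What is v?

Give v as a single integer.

Answer: 4

Derivation:
det is linear in entry M[0][1]: det = old_det + (v - 5) * C_01
Cofactor C_01 = 4
Want det = 0: 4 + (v - 5) * 4 = 0
  (v - 5) = -4 / 4 = -1
  v = 5 + (-1) = 4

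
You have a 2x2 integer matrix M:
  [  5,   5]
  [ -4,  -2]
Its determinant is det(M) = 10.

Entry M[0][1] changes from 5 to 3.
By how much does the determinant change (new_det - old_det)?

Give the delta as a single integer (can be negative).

Answer: -8

Derivation:
Cofactor C_01 = 4
Entry delta = 3 - 5 = -2
Det delta = entry_delta * cofactor = -2 * 4 = -8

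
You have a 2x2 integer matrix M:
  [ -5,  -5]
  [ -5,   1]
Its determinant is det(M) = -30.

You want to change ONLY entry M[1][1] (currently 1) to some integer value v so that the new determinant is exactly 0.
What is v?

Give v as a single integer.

det is linear in entry M[1][1]: det = old_det + (v - 1) * C_11
Cofactor C_11 = -5
Want det = 0: -30 + (v - 1) * -5 = 0
  (v - 1) = 30 / -5 = -6
  v = 1 + (-6) = -5

Answer: -5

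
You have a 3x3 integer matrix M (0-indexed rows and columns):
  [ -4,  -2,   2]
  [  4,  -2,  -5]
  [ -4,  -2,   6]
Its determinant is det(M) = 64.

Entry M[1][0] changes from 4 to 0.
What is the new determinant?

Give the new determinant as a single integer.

det is linear in row 1: changing M[1][0] by delta changes det by delta * cofactor(1,0).
Cofactor C_10 = (-1)^(1+0) * minor(1,0) = 8
Entry delta = 0 - 4 = -4
Det delta = -4 * 8 = -32
New det = 64 + -32 = 32

Answer: 32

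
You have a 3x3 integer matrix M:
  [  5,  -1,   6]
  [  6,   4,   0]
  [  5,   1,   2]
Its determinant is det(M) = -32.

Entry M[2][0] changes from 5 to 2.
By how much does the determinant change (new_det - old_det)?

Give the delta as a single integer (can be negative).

Cofactor C_20 = -24
Entry delta = 2 - 5 = -3
Det delta = entry_delta * cofactor = -3 * -24 = 72

Answer: 72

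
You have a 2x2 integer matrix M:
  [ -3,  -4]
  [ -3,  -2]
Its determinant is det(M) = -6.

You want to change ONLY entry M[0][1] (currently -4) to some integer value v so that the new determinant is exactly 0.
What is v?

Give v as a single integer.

Answer: -2

Derivation:
det is linear in entry M[0][1]: det = old_det + (v - -4) * C_01
Cofactor C_01 = 3
Want det = 0: -6 + (v - -4) * 3 = 0
  (v - -4) = 6 / 3 = 2
  v = -4 + (2) = -2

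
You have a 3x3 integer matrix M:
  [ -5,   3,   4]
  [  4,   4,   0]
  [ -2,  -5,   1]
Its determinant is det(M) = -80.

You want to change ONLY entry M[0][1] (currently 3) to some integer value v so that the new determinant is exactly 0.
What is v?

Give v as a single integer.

det is linear in entry M[0][1]: det = old_det + (v - 3) * C_01
Cofactor C_01 = -4
Want det = 0: -80 + (v - 3) * -4 = 0
  (v - 3) = 80 / -4 = -20
  v = 3 + (-20) = -17

Answer: -17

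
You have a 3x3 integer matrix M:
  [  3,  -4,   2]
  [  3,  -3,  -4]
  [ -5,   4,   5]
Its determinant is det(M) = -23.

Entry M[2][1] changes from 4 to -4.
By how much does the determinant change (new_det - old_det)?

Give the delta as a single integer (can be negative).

Cofactor C_21 = 18
Entry delta = -4 - 4 = -8
Det delta = entry_delta * cofactor = -8 * 18 = -144

Answer: -144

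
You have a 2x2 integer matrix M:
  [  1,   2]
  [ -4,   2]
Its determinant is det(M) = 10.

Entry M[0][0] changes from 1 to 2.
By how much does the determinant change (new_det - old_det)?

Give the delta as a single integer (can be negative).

Cofactor C_00 = 2
Entry delta = 2 - 1 = 1
Det delta = entry_delta * cofactor = 1 * 2 = 2

Answer: 2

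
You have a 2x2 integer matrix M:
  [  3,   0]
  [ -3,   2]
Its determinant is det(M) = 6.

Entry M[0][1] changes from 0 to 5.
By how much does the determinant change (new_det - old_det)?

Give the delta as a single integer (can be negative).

Cofactor C_01 = 3
Entry delta = 5 - 0 = 5
Det delta = entry_delta * cofactor = 5 * 3 = 15

Answer: 15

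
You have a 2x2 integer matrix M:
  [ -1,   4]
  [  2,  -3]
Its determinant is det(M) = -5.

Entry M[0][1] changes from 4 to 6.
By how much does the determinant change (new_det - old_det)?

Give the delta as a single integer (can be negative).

Answer: -4

Derivation:
Cofactor C_01 = -2
Entry delta = 6 - 4 = 2
Det delta = entry_delta * cofactor = 2 * -2 = -4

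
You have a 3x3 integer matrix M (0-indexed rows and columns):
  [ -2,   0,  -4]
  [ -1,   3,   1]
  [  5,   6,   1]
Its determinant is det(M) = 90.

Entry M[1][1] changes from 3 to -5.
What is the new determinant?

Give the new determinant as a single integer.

det is linear in row 1: changing M[1][1] by delta changes det by delta * cofactor(1,1).
Cofactor C_11 = (-1)^(1+1) * minor(1,1) = 18
Entry delta = -5 - 3 = -8
Det delta = -8 * 18 = -144
New det = 90 + -144 = -54

Answer: -54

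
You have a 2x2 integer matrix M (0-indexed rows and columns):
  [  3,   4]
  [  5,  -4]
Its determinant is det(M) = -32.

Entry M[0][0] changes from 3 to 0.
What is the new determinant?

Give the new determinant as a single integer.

Answer: -20

Derivation:
det is linear in row 0: changing M[0][0] by delta changes det by delta * cofactor(0,0).
Cofactor C_00 = (-1)^(0+0) * minor(0,0) = -4
Entry delta = 0 - 3 = -3
Det delta = -3 * -4 = 12
New det = -32 + 12 = -20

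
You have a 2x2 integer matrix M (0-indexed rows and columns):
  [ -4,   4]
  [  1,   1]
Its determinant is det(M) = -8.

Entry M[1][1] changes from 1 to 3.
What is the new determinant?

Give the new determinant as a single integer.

Answer: -16

Derivation:
det is linear in row 1: changing M[1][1] by delta changes det by delta * cofactor(1,1).
Cofactor C_11 = (-1)^(1+1) * minor(1,1) = -4
Entry delta = 3 - 1 = 2
Det delta = 2 * -4 = -8
New det = -8 + -8 = -16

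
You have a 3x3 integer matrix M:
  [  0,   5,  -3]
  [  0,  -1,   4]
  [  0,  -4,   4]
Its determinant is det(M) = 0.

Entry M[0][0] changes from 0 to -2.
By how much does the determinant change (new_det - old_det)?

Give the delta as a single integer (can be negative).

Cofactor C_00 = 12
Entry delta = -2 - 0 = -2
Det delta = entry_delta * cofactor = -2 * 12 = -24

Answer: -24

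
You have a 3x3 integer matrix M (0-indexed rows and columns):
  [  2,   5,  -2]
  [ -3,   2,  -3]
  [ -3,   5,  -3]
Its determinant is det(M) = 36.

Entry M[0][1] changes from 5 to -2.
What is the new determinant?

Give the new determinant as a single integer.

det is linear in row 0: changing M[0][1] by delta changes det by delta * cofactor(0,1).
Cofactor C_01 = (-1)^(0+1) * minor(0,1) = 0
Entry delta = -2 - 5 = -7
Det delta = -7 * 0 = 0
New det = 36 + 0 = 36

Answer: 36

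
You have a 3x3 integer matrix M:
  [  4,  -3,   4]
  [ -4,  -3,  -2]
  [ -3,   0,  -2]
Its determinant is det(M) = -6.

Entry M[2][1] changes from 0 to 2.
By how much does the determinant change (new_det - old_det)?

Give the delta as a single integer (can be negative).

Answer: -16

Derivation:
Cofactor C_21 = -8
Entry delta = 2 - 0 = 2
Det delta = entry_delta * cofactor = 2 * -8 = -16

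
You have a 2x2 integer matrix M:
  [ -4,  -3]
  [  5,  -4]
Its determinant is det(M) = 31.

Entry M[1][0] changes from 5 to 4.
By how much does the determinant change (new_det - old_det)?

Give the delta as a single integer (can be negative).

Answer: -3

Derivation:
Cofactor C_10 = 3
Entry delta = 4 - 5 = -1
Det delta = entry_delta * cofactor = -1 * 3 = -3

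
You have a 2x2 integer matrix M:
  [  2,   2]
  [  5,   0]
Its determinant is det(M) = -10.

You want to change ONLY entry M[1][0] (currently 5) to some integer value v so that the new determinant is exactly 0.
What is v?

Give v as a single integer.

Answer: 0

Derivation:
det is linear in entry M[1][0]: det = old_det + (v - 5) * C_10
Cofactor C_10 = -2
Want det = 0: -10 + (v - 5) * -2 = 0
  (v - 5) = 10 / -2 = -5
  v = 5 + (-5) = 0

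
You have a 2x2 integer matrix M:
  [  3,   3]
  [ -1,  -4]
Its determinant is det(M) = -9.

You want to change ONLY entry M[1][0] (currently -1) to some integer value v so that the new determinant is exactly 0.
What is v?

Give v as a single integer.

Answer: -4

Derivation:
det is linear in entry M[1][0]: det = old_det + (v - -1) * C_10
Cofactor C_10 = -3
Want det = 0: -9 + (v - -1) * -3 = 0
  (v - -1) = 9 / -3 = -3
  v = -1 + (-3) = -4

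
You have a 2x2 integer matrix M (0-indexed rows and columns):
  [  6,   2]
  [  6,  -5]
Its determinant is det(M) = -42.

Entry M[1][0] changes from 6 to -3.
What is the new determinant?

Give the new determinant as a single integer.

Answer: -24

Derivation:
det is linear in row 1: changing M[1][0] by delta changes det by delta * cofactor(1,0).
Cofactor C_10 = (-1)^(1+0) * minor(1,0) = -2
Entry delta = -3 - 6 = -9
Det delta = -9 * -2 = 18
New det = -42 + 18 = -24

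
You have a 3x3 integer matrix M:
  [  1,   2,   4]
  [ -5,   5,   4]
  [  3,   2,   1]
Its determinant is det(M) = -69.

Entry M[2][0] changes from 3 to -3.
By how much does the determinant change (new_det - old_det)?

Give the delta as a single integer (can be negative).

Answer: 72

Derivation:
Cofactor C_20 = -12
Entry delta = -3 - 3 = -6
Det delta = entry_delta * cofactor = -6 * -12 = 72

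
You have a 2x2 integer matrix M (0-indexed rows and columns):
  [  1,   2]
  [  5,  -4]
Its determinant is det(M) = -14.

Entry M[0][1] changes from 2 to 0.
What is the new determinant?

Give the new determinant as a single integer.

Answer: -4

Derivation:
det is linear in row 0: changing M[0][1] by delta changes det by delta * cofactor(0,1).
Cofactor C_01 = (-1)^(0+1) * minor(0,1) = -5
Entry delta = 0 - 2 = -2
Det delta = -2 * -5 = 10
New det = -14 + 10 = -4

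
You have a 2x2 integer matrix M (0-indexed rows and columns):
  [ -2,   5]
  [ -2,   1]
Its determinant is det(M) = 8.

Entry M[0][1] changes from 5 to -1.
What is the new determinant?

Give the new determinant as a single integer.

det is linear in row 0: changing M[0][1] by delta changes det by delta * cofactor(0,1).
Cofactor C_01 = (-1)^(0+1) * minor(0,1) = 2
Entry delta = -1 - 5 = -6
Det delta = -6 * 2 = -12
New det = 8 + -12 = -4

Answer: -4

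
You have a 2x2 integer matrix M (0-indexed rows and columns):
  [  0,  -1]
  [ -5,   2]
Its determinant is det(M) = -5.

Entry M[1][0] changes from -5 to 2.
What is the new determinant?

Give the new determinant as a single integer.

det is linear in row 1: changing M[1][0] by delta changes det by delta * cofactor(1,0).
Cofactor C_10 = (-1)^(1+0) * minor(1,0) = 1
Entry delta = 2 - -5 = 7
Det delta = 7 * 1 = 7
New det = -5 + 7 = 2

Answer: 2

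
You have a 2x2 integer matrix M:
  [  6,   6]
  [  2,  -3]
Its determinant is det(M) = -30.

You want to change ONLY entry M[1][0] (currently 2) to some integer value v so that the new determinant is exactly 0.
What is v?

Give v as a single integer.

det is linear in entry M[1][0]: det = old_det + (v - 2) * C_10
Cofactor C_10 = -6
Want det = 0: -30 + (v - 2) * -6 = 0
  (v - 2) = 30 / -6 = -5
  v = 2 + (-5) = -3

Answer: -3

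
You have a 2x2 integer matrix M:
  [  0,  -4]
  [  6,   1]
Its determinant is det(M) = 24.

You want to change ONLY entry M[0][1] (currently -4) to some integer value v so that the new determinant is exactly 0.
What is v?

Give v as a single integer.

Answer: 0

Derivation:
det is linear in entry M[0][1]: det = old_det + (v - -4) * C_01
Cofactor C_01 = -6
Want det = 0: 24 + (v - -4) * -6 = 0
  (v - -4) = -24 / -6 = 4
  v = -4 + (4) = 0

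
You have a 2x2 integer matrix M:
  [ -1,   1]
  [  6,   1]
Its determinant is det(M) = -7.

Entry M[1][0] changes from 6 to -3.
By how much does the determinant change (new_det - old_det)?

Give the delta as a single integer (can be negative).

Cofactor C_10 = -1
Entry delta = -3 - 6 = -9
Det delta = entry_delta * cofactor = -9 * -1 = 9

Answer: 9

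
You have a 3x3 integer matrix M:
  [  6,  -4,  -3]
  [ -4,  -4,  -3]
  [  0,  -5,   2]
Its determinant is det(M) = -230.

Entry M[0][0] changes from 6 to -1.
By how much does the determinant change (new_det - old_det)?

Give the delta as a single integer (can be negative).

Answer: 161

Derivation:
Cofactor C_00 = -23
Entry delta = -1 - 6 = -7
Det delta = entry_delta * cofactor = -7 * -23 = 161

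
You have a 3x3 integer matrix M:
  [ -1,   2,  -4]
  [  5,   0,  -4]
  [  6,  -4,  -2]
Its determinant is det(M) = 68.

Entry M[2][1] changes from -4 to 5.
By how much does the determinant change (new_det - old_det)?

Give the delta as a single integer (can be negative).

Answer: -216

Derivation:
Cofactor C_21 = -24
Entry delta = 5 - -4 = 9
Det delta = entry_delta * cofactor = 9 * -24 = -216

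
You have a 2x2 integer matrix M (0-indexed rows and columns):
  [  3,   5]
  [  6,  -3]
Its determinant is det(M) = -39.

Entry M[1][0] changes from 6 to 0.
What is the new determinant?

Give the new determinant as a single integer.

det is linear in row 1: changing M[1][0] by delta changes det by delta * cofactor(1,0).
Cofactor C_10 = (-1)^(1+0) * minor(1,0) = -5
Entry delta = 0 - 6 = -6
Det delta = -6 * -5 = 30
New det = -39 + 30 = -9

Answer: -9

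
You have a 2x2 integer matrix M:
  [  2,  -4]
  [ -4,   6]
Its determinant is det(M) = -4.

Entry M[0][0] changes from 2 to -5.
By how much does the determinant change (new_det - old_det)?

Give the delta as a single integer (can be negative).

Answer: -42

Derivation:
Cofactor C_00 = 6
Entry delta = -5 - 2 = -7
Det delta = entry_delta * cofactor = -7 * 6 = -42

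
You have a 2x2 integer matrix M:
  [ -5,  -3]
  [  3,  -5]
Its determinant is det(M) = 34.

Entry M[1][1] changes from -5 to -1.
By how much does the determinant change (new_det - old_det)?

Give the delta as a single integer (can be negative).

Cofactor C_11 = -5
Entry delta = -1 - -5 = 4
Det delta = entry_delta * cofactor = 4 * -5 = -20

Answer: -20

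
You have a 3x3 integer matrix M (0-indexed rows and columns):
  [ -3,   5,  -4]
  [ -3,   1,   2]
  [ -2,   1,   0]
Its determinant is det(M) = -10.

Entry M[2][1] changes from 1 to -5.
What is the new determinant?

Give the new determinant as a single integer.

det is linear in row 2: changing M[2][1] by delta changes det by delta * cofactor(2,1).
Cofactor C_21 = (-1)^(2+1) * minor(2,1) = 18
Entry delta = -5 - 1 = -6
Det delta = -6 * 18 = -108
New det = -10 + -108 = -118

Answer: -118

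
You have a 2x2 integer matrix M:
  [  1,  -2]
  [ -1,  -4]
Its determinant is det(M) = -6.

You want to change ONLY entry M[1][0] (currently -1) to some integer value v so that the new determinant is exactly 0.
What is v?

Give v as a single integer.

Answer: 2

Derivation:
det is linear in entry M[1][0]: det = old_det + (v - -1) * C_10
Cofactor C_10 = 2
Want det = 0: -6 + (v - -1) * 2 = 0
  (v - -1) = 6 / 2 = 3
  v = -1 + (3) = 2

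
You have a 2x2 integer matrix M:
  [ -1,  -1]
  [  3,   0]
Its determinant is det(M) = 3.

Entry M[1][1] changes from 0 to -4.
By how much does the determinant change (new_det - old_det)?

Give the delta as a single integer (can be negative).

Cofactor C_11 = -1
Entry delta = -4 - 0 = -4
Det delta = entry_delta * cofactor = -4 * -1 = 4

Answer: 4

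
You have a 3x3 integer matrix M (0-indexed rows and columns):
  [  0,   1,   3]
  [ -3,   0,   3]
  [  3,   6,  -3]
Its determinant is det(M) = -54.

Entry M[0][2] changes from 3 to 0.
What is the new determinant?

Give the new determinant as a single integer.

Answer: 0

Derivation:
det is linear in row 0: changing M[0][2] by delta changes det by delta * cofactor(0,2).
Cofactor C_02 = (-1)^(0+2) * minor(0,2) = -18
Entry delta = 0 - 3 = -3
Det delta = -3 * -18 = 54
New det = -54 + 54 = 0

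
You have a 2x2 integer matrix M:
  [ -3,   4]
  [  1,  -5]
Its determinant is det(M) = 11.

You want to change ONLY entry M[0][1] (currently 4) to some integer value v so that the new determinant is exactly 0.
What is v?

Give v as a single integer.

Answer: 15

Derivation:
det is linear in entry M[0][1]: det = old_det + (v - 4) * C_01
Cofactor C_01 = -1
Want det = 0: 11 + (v - 4) * -1 = 0
  (v - 4) = -11 / -1 = 11
  v = 4 + (11) = 15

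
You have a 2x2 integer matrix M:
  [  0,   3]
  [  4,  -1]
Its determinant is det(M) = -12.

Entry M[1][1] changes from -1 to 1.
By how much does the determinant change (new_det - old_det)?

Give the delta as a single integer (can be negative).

Cofactor C_11 = 0
Entry delta = 1 - -1 = 2
Det delta = entry_delta * cofactor = 2 * 0 = 0

Answer: 0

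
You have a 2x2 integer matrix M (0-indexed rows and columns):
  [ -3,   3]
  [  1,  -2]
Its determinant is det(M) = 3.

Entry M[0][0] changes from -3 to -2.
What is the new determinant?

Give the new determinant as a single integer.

det is linear in row 0: changing M[0][0] by delta changes det by delta * cofactor(0,0).
Cofactor C_00 = (-1)^(0+0) * minor(0,0) = -2
Entry delta = -2 - -3 = 1
Det delta = 1 * -2 = -2
New det = 3 + -2 = 1

Answer: 1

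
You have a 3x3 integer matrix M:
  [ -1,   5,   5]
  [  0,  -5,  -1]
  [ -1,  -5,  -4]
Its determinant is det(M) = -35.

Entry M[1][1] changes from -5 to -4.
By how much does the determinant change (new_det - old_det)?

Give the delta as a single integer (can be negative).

Cofactor C_11 = 9
Entry delta = -4 - -5 = 1
Det delta = entry_delta * cofactor = 1 * 9 = 9

Answer: 9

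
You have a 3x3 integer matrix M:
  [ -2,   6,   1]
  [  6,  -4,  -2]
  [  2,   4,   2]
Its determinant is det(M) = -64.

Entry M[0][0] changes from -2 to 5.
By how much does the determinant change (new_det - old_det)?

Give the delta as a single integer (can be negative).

Answer: 0

Derivation:
Cofactor C_00 = 0
Entry delta = 5 - -2 = 7
Det delta = entry_delta * cofactor = 7 * 0 = 0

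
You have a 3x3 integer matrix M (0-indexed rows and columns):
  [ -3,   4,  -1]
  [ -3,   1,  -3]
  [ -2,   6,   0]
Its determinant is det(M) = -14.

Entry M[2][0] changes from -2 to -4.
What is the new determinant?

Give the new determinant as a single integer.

det is linear in row 2: changing M[2][0] by delta changes det by delta * cofactor(2,0).
Cofactor C_20 = (-1)^(2+0) * minor(2,0) = -11
Entry delta = -4 - -2 = -2
Det delta = -2 * -11 = 22
New det = -14 + 22 = 8

Answer: 8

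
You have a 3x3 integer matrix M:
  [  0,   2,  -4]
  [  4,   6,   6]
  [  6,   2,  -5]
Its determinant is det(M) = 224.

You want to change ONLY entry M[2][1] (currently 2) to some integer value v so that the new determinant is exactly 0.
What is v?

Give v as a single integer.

det is linear in entry M[2][1]: det = old_det + (v - 2) * C_21
Cofactor C_21 = -16
Want det = 0: 224 + (v - 2) * -16 = 0
  (v - 2) = -224 / -16 = 14
  v = 2 + (14) = 16

Answer: 16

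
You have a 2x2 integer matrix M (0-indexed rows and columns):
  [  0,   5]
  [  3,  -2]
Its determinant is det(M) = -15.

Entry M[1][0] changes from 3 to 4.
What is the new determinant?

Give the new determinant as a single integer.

Answer: -20

Derivation:
det is linear in row 1: changing M[1][0] by delta changes det by delta * cofactor(1,0).
Cofactor C_10 = (-1)^(1+0) * minor(1,0) = -5
Entry delta = 4 - 3 = 1
Det delta = 1 * -5 = -5
New det = -15 + -5 = -20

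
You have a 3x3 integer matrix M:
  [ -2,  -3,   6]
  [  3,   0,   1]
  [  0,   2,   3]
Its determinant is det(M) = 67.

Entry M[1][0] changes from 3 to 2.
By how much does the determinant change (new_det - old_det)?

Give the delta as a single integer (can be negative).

Cofactor C_10 = 21
Entry delta = 2 - 3 = -1
Det delta = entry_delta * cofactor = -1 * 21 = -21

Answer: -21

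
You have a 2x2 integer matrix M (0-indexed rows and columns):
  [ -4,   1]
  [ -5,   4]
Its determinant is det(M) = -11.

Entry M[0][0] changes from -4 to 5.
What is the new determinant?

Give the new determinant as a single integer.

det is linear in row 0: changing M[0][0] by delta changes det by delta * cofactor(0,0).
Cofactor C_00 = (-1)^(0+0) * minor(0,0) = 4
Entry delta = 5 - -4 = 9
Det delta = 9 * 4 = 36
New det = -11 + 36 = 25

Answer: 25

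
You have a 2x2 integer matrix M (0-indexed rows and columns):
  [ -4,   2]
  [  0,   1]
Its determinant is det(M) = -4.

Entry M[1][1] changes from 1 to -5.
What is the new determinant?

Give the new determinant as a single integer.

det is linear in row 1: changing M[1][1] by delta changes det by delta * cofactor(1,1).
Cofactor C_11 = (-1)^(1+1) * minor(1,1) = -4
Entry delta = -5 - 1 = -6
Det delta = -6 * -4 = 24
New det = -4 + 24 = 20

Answer: 20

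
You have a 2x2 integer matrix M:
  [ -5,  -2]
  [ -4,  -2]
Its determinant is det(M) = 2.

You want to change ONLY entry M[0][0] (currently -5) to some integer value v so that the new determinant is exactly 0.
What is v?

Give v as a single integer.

det is linear in entry M[0][0]: det = old_det + (v - -5) * C_00
Cofactor C_00 = -2
Want det = 0: 2 + (v - -5) * -2 = 0
  (v - -5) = -2 / -2 = 1
  v = -5 + (1) = -4

Answer: -4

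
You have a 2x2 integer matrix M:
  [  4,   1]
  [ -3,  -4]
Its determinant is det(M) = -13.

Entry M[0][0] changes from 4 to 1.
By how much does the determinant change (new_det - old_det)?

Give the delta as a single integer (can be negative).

Answer: 12

Derivation:
Cofactor C_00 = -4
Entry delta = 1 - 4 = -3
Det delta = entry_delta * cofactor = -3 * -4 = 12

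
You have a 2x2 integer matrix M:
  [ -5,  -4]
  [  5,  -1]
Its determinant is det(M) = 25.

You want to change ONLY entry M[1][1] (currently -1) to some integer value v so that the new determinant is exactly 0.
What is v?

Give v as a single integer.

det is linear in entry M[1][1]: det = old_det + (v - -1) * C_11
Cofactor C_11 = -5
Want det = 0: 25 + (v - -1) * -5 = 0
  (v - -1) = -25 / -5 = 5
  v = -1 + (5) = 4

Answer: 4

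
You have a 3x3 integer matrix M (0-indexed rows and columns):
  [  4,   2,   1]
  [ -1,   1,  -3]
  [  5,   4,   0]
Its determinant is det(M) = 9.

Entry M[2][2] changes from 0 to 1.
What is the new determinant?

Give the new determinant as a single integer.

det is linear in row 2: changing M[2][2] by delta changes det by delta * cofactor(2,2).
Cofactor C_22 = (-1)^(2+2) * minor(2,2) = 6
Entry delta = 1 - 0 = 1
Det delta = 1 * 6 = 6
New det = 9 + 6 = 15

Answer: 15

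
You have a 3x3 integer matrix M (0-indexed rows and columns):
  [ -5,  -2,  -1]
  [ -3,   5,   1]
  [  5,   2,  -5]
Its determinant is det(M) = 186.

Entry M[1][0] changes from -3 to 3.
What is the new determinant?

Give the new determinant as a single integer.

det is linear in row 1: changing M[1][0] by delta changes det by delta * cofactor(1,0).
Cofactor C_10 = (-1)^(1+0) * minor(1,0) = -12
Entry delta = 3 - -3 = 6
Det delta = 6 * -12 = -72
New det = 186 + -72 = 114

Answer: 114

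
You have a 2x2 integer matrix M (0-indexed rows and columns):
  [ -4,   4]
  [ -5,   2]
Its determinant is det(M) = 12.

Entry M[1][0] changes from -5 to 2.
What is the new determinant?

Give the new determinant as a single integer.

Answer: -16

Derivation:
det is linear in row 1: changing M[1][0] by delta changes det by delta * cofactor(1,0).
Cofactor C_10 = (-1)^(1+0) * minor(1,0) = -4
Entry delta = 2 - -5 = 7
Det delta = 7 * -4 = -28
New det = 12 + -28 = -16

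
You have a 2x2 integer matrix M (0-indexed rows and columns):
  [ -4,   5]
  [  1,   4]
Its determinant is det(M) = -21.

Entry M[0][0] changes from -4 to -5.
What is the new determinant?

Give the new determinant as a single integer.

det is linear in row 0: changing M[0][0] by delta changes det by delta * cofactor(0,0).
Cofactor C_00 = (-1)^(0+0) * minor(0,0) = 4
Entry delta = -5 - -4 = -1
Det delta = -1 * 4 = -4
New det = -21 + -4 = -25

Answer: -25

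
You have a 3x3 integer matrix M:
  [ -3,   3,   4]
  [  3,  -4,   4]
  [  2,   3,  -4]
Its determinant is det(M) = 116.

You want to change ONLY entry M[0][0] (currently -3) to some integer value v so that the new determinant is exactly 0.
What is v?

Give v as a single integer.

Answer: -32

Derivation:
det is linear in entry M[0][0]: det = old_det + (v - -3) * C_00
Cofactor C_00 = 4
Want det = 0: 116 + (v - -3) * 4 = 0
  (v - -3) = -116 / 4 = -29
  v = -3 + (-29) = -32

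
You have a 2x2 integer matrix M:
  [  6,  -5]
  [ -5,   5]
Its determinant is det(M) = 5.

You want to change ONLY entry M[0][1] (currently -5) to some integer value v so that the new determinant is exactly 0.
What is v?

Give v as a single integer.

Answer: -6

Derivation:
det is linear in entry M[0][1]: det = old_det + (v - -5) * C_01
Cofactor C_01 = 5
Want det = 0: 5 + (v - -5) * 5 = 0
  (v - -5) = -5 / 5 = -1
  v = -5 + (-1) = -6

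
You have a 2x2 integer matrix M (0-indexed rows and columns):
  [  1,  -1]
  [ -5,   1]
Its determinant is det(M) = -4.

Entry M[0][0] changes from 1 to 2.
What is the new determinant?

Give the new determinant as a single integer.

det is linear in row 0: changing M[0][0] by delta changes det by delta * cofactor(0,0).
Cofactor C_00 = (-1)^(0+0) * minor(0,0) = 1
Entry delta = 2 - 1 = 1
Det delta = 1 * 1 = 1
New det = -4 + 1 = -3

Answer: -3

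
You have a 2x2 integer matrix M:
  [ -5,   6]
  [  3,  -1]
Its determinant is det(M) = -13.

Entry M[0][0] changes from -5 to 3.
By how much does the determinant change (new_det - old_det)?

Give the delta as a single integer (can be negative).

Answer: -8

Derivation:
Cofactor C_00 = -1
Entry delta = 3 - -5 = 8
Det delta = entry_delta * cofactor = 8 * -1 = -8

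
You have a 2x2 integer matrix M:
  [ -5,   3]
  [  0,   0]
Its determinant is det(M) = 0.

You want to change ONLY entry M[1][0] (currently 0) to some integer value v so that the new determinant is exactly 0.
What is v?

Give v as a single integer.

Answer: 0

Derivation:
det is linear in entry M[1][0]: det = old_det + (v - 0) * C_10
Cofactor C_10 = -3
Want det = 0: 0 + (v - 0) * -3 = 0
  (v - 0) = 0 / -3 = 0
  v = 0 + (0) = 0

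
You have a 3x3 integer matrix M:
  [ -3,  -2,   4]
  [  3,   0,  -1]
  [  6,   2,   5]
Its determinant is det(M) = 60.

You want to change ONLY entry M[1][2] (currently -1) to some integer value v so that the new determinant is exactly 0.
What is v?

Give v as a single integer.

Answer: 9

Derivation:
det is linear in entry M[1][2]: det = old_det + (v - -1) * C_12
Cofactor C_12 = -6
Want det = 0: 60 + (v - -1) * -6 = 0
  (v - -1) = -60 / -6 = 10
  v = -1 + (10) = 9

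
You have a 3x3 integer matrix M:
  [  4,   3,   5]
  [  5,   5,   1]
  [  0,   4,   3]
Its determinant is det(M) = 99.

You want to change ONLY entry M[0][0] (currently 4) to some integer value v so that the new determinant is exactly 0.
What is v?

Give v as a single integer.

Answer: -5

Derivation:
det is linear in entry M[0][0]: det = old_det + (v - 4) * C_00
Cofactor C_00 = 11
Want det = 0: 99 + (v - 4) * 11 = 0
  (v - 4) = -99 / 11 = -9
  v = 4 + (-9) = -5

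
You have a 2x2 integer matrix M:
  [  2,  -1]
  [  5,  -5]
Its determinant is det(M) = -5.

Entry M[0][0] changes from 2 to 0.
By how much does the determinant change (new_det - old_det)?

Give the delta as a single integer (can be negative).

Answer: 10

Derivation:
Cofactor C_00 = -5
Entry delta = 0 - 2 = -2
Det delta = entry_delta * cofactor = -2 * -5 = 10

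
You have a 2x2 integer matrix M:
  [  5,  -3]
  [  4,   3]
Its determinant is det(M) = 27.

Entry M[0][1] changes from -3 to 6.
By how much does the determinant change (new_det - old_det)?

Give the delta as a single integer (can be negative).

Cofactor C_01 = -4
Entry delta = 6 - -3 = 9
Det delta = entry_delta * cofactor = 9 * -4 = -36

Answer: -36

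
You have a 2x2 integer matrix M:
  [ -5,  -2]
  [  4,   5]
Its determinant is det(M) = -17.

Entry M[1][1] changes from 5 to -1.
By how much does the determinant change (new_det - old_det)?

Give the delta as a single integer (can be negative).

Answer: 30

Derivation:
Cofactor C_11 = -5
Entry delta = -1 - 5 = -6
Det delta = entry_delta * cofactor = -6 * -5 = 30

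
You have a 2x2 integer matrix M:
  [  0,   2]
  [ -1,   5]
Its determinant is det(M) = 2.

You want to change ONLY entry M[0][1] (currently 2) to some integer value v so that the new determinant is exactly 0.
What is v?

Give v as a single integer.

det is linear in entry M[0][1]: det = old_det + (v - 2) * C_01
Cofactor C_01 = 1
Want det = 0: 2 + (v - 2) * 1 = 0
  (v - 2) = -2 / 1 = -2
  v = 2 + (-2) = 0

Answer: 0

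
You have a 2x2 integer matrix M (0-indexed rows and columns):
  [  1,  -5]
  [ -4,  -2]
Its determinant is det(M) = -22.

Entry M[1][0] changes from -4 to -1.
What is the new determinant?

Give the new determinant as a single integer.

Answer: -7

Derivation:
det is linear in row 1: changing M[1][0] by delta changes det by delta * cofactor(1,0).
Cofactor C_10 = (-1)^(1+0) * minor(1,0) = 5
Entry delta = -1 - -4 = 3
Det delta = 3 * 5 = 15
New det = -22 + 15 = -7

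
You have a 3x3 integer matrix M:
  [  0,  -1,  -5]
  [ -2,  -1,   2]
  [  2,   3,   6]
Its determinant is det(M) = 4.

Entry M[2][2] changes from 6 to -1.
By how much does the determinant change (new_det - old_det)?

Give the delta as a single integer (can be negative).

Cofactor C_22 = -2
Entry delta = -1 - 6 = -7
Det delta = entry_delta * cofactor = -7 * -2 = 14

Answer: 14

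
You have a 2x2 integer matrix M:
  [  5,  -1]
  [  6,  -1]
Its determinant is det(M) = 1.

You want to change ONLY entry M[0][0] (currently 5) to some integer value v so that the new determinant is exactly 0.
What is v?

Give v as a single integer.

det is linear in entry M[0][0]: det = old_det + (v - 5) * C_00
Cofactor C_00 = -1
Want det = 0: 1 + (v - 5) * -1 = 0
  (v - 5) = -1 / -1 = 1
  v = 5 + (1) = 6

Answer: 6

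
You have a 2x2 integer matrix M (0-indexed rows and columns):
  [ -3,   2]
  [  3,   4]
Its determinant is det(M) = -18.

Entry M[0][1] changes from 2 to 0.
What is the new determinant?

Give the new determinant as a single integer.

det is linear in row 0: changing M[0][1] by delta changes det by delta * cofactor(0,1).
Cofactor C_01 = (-1)^(0+1) * minor(0,1) = -3
Entry delta = 0 - 2 = -2
Det delta = -2 * -3 = 6
New det = -18 + 6 = -12

Answer: -12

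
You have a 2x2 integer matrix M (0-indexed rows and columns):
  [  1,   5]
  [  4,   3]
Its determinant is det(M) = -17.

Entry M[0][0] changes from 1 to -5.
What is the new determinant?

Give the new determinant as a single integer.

det is linear in row 0: changing M[0][0] by delta changes det by delta * cofactor(0,0).
Cofactor C_00 = (-1)^(0+0) * minor(0,0) = 3
Entry delta = -5 - 1 = -6
Det delta = -6 * 3 = -18
New det = -17 + -18 = -35

Answer: -35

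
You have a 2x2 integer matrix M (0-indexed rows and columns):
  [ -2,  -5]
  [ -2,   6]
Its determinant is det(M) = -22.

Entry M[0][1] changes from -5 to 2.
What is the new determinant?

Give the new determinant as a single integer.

det is linear in row 0: changing M[0][1] by delta changes det by delta * cofactor(0,1).
Cofactor C_01 = (-1)^(0+1) * minor(0,1) = 2
Entry delta = 2 - -5 = 7
Det delta = 7 * 2 = 14
New det = -22 + 14 = -8

Answer: -8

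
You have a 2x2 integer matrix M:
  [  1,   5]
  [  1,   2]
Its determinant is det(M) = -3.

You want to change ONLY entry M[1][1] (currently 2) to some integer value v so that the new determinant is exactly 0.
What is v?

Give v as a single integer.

Answer: 5

Derivation:
det is linear in entry M[1][1]: det = old_det + (v - 2) * C_11
Cofactor C_11 = 1
Want det = 0: -3 + (v - 2) * 1 = 0
  (v - 2) = 3 / 1 = 3
  v = 2 + (3) = 5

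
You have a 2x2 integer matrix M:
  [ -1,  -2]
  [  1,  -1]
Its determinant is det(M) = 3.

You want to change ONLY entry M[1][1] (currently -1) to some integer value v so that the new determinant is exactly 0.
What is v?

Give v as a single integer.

det is linear in entry M[1][1]: det = old_det + (v - -1) * C_11
Cofactor C_11 = -1
Want det = 0: 3 + (v - -1) * -1 = 0
  (v - -1) = -3 / -1 = 3
  v = -1 + (3) = 2

Answer: 2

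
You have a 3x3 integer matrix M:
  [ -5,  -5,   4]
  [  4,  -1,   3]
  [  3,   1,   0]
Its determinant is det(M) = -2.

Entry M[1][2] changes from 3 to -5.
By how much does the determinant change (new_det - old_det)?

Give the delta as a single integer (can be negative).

Cofactor C_12 = -10
Entry delta = -5 - 3 = -8
Det delta = entry_delta * cofactor = -8 * -10 = 80

Answer: 80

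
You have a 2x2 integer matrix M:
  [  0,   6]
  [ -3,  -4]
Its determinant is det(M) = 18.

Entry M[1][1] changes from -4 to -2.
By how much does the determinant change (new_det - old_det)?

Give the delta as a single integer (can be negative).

Answer: 0

Derivation:
Cofactor C_11 = 0
Entry delta = -2 - -4 = 2
Det delta = entry_delta * cofactor = 2 * 0 = 0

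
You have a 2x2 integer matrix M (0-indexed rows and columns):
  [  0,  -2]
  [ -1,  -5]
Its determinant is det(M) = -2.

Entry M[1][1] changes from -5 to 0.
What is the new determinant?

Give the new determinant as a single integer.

det is linear in row 1: changing M[1][1] by delta changes det by delta * cofactor(1,1).
Cofactor C_11 = (-1)^(1+1) * minor(1,1) = 0
Entry delta = 0 - -5 = 5
Det delta = 5 * 0 = 0
New det = -2 + 0 = -2

Answer: -2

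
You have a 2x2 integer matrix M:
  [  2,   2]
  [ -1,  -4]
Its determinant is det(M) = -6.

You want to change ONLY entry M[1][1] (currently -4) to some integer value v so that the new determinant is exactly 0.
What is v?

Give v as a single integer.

Answer: -1

Derivation:
det is linear in entry M[1][1]: det = old_det + (v - -4) * C_11
Cofactor C_11 = 2
Want det = 0: -6 + (v - -4) * 2 = 0
  (v - -4) = 6 / 2 = 3
  v = -4 + (3) = -1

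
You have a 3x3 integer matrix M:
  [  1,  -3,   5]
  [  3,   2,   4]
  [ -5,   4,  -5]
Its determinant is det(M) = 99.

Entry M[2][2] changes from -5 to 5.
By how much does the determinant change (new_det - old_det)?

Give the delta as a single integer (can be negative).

Cofactor C_22 = 11
Entry delta = 5 - -5 = 10
Det delta = entry_delta * cofactor = 10 * 11 = 110

Answer: 110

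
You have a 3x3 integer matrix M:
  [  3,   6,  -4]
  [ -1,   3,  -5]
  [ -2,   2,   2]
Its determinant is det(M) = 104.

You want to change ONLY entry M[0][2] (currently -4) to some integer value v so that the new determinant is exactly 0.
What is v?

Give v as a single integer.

det is linear in entry M[0][2]: det = old_det + (v - -4) * C_02
Cofactor C_02 = 4
Want det = 0: 104 + (v - -4) * 4 = 0
  (v - -4) = -104 / 4 = -26
  v = -4 + (-26) = -30

Answer: -30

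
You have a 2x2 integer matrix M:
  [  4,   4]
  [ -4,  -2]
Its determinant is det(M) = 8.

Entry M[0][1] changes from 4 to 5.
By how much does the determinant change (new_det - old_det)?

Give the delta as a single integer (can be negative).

Answer: 4

Derivation:
Cofactor C_01 = 4
Entry delta = 5 - 4 = 1
Det delta = entry_delta * cofactor = 1 * 4 = 4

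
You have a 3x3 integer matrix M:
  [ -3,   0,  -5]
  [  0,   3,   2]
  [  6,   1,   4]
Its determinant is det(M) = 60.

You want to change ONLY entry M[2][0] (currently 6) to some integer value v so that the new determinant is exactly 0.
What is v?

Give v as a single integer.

det is linear in entry M[2][0]: det = old_det + (v - 6) * C_20
Cofactor C_20 = 15
Want det = 0: 60 + (v - 6) * 15 = 0
  (v - 6) = -60 / 15 = -4
  v = 6 + (-4) = 2

Answer: 2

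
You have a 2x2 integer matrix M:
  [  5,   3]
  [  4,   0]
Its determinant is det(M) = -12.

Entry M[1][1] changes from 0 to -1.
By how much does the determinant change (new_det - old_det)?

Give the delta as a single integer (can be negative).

Answer: -5

Derivation:
Cofactor C_11 = 5
Entry delta = -1 - 0 = -1
Det delta = entry_delta * cofactor = -1 * 5 = -5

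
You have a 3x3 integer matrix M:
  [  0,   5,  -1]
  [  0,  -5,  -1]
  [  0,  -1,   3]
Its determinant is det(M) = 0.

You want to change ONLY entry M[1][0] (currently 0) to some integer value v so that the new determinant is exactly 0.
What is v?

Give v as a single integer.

det is linear in entry M[1][0]: det = old_det + (v - 0) * C_10
Cofactor C_10 = -14
Want det = 0: 0 + (v - 0) * -14 = 0
  (v - 0) = 0 / -14 = 0
  v = 0 + (0) = 0

Answer: 0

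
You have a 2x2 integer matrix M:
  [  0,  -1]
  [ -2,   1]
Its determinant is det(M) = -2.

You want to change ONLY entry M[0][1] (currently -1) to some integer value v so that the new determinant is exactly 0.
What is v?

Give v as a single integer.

det is linear in entry M[0][1]: det = old_det + (v - -1) * C_01
Cofactor C_01 = 2
Want det = 0: -2 + (v - -1) * 2 = 0
  (v - -1) = 2 / 2 = 1
  v = -1 + (1) = 0

Answer: 0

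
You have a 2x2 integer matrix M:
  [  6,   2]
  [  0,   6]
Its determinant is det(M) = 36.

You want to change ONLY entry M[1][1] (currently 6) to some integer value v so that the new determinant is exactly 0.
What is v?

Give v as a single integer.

Answer: 0

Derivation:
det is linear in entry M[1][1]: det = old_det + (v - 6) * C_11
Cofactor C_11 = 6
Want det = 0: 36 + (v - 6) * 6 = 0
  (v - 6) = -36 / 6 = -6
  v = 6 + (-6) = 0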